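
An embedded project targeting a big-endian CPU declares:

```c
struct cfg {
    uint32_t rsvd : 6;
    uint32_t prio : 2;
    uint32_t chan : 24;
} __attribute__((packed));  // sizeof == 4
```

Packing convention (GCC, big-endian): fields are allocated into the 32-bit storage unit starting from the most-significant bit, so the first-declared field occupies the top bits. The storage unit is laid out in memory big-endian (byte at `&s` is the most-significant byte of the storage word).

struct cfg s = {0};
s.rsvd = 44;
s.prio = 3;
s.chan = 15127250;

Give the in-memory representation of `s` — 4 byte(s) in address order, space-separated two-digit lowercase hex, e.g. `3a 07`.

rsvd:6 = 44 → 0x2c << 26 → word 0xb0000000
prio:2 = 3 → 0x3 << 24 → word 0xb3000000
chan:24 = 15127250 → 0xe6d2d2 << 0 → word 0xb3e6d2d2
word = 0xb3e6d2d2 → big-endian bytes:
  [0]=0xb3  [1]=0xe6  [2]=0xd2  [3]=0xd2

b3 e6 d2 d2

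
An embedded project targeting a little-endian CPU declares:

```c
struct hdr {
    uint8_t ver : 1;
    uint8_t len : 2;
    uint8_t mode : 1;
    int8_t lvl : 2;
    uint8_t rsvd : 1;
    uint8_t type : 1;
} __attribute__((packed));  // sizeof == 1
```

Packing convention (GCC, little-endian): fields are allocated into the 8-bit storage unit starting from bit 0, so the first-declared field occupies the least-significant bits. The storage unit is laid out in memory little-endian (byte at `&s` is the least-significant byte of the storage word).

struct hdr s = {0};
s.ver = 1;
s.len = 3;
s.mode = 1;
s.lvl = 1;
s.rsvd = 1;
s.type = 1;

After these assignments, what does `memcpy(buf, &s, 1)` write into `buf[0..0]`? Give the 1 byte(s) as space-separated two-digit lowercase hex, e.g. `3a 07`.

ver:1 = 1 → 0x1 << 0 → word 0x01
len:2 = 3 → 0x3 << 1 → word 0x07
mode:1 = 1 → 0x1 << 3 → word 0x0f
lvl:2 = 1 → 0x1 << 4 → word 0x1f
rsvd:1 = 1 → 0x1 << 6 → word 0x5f
type:1 = 1 → 0x1 << 7 → word 0xdf
word = 0xdf → little-endian bytes:
  [0]=0xdf

df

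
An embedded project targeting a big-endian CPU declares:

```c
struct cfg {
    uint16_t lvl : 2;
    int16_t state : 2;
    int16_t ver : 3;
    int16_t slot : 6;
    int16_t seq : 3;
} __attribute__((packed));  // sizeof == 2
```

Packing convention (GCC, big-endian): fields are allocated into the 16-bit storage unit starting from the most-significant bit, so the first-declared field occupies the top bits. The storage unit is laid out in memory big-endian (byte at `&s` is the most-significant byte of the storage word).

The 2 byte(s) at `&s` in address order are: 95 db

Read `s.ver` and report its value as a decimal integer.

2

[0]=0x95 [1]=0xdb (big-endian) → word 0x95db
lvl:2 @ bit 14 → (0x95db>>14)&0x3 = 0x2
state:2 @ bit 12 → (0x95db>>12)&0x3 = 0x1
ver:3 @ bit 9 → (0x95db>>9)&0x7 = 0x2  ←
slot:6 @ bit 3 → (0x95db>>3)&0x3f = 0x3b
seq:3 @ bit 0 → (0x95db>>0)&0x7 = 0x3
ver signed 3b, MSB=0: value = 2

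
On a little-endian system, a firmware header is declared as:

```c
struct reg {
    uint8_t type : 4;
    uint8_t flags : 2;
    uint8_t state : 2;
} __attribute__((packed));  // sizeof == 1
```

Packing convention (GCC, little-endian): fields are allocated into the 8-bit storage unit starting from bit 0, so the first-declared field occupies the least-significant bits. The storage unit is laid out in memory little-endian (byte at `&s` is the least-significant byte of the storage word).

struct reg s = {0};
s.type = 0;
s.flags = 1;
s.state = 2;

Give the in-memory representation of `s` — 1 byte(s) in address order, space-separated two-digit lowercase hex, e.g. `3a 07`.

90

type:4 = 0 → 0x0 << 0 → word 0x00
flags:2 = 1 → 0x1 << 4 → word 0x10
state:2 = 2 → 0x2 << 6 → word 0x90
word = 0x90 → little-endian bytes:
  [0]=0x90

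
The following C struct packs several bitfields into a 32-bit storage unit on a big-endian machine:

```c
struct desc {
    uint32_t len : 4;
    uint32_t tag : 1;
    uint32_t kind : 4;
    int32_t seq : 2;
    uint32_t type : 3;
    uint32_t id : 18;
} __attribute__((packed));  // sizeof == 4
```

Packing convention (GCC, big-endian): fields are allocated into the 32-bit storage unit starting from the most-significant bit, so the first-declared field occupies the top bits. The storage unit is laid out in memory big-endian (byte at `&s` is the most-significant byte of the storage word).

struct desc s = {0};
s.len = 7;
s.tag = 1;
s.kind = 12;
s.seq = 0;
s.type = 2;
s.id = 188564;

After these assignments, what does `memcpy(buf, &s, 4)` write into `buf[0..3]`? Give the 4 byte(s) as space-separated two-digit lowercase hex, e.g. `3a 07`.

7e 0a e0 94

len:4 = 7 → 0x7 << 28 → word 0x70000000
tag:1 = 1 → 0x1 << 27 → word 0x78000000
kind:4 = 12 → 0xc << 23 → word 0x7e000000
seq:2 = 0 → 0x0 << 21 → word 0x7e000000
type:3 = 2 → 0x2 << 18 → word 0x7e080000
id:18 = 188564 → 0x2e094 << 0 → word 0x7e0ae094
word = 0x7e0ae094 → big-endian bytes:
  [0]=0x7e  [1]=0x0a  [2]=0xe0  [3]=0x94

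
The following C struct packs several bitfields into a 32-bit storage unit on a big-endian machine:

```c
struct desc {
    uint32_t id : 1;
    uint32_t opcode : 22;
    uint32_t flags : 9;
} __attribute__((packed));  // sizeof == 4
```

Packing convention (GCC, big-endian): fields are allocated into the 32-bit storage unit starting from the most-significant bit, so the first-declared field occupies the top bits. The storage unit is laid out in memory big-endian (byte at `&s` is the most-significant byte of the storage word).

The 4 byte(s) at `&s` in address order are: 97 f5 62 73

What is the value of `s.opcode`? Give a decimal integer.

785073

[0]=0x97 [1]=0xf5 [2]=0x62 [3]=0x73 (big-endian) → word 0x97f56273
id:1 @ bit 31 → (0x97f56273>>31)&0x1 = 0x1
opcode:22 @ bit 9 → (0x97f56273>>9)&0x3fffff = 0xbfab1  ←
flags:9 @ bit 0 → (0x97f56273>>0)&0x1ff = 0x73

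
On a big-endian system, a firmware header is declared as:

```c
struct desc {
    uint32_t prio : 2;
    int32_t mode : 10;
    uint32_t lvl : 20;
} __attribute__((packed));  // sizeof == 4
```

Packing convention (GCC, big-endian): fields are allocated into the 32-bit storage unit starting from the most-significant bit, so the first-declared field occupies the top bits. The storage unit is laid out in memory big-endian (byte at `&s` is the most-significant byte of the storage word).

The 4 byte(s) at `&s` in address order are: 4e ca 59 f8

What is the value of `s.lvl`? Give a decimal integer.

678392

[0]=0x4e [1]=0xca [2]=0x59 [3]=0xf8 (big-endian) → word 0x4eca59f8
prio:2 @ bit 30 → (0x4eca59f8>>30)&0x3 = 0x1
mode:10 @ bit 20 → (0x4eca59f8>>20)&0x3ff = 0xec
lvl:20 @ bit 0 → (0x4eca59f8>>0)&0xfffff = 0xa59f8  ←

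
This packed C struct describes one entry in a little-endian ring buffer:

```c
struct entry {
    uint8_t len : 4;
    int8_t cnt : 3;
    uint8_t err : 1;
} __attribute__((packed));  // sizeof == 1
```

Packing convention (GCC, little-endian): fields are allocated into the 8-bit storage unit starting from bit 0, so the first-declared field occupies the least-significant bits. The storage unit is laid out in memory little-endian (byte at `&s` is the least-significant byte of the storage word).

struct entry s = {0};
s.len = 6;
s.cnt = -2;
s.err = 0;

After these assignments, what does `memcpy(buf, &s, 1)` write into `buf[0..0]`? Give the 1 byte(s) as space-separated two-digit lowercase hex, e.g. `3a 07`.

[0+:4] len=6 & 0xf = 0x6; word=0x06
[4+:3] cnt=-2 & 0x7 = 0x6; word=0x66
[7+:1] err=0 & 0x1 = 0x0; word=0x66
word = 0x66 → little-endian bytes:
  [0]=0x66

66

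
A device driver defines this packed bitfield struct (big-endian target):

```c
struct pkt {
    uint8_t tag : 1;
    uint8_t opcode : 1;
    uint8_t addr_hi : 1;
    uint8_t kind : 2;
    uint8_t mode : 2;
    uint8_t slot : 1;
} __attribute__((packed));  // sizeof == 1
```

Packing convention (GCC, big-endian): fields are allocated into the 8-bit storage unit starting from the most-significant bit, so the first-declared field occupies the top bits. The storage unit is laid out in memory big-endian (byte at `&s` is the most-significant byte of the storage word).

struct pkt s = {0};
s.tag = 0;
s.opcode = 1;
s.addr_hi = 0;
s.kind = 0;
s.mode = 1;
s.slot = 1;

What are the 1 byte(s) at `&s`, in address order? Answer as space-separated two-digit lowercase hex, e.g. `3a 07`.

[7+:1] tag=0 & 0x1 = 0x0; word=0x00
[6+:1] opcode=1 & 0x1 = 0x1; word=0x40
[5+:1] addr_hi=0 & 0x1 = 0x0; word=0x40
[3+:2] kind=0 & 0x3 = 0x0; word=0x40
[1+:2] mode=1 & 0x3 = 0x1; word=0x42
[0+:1] slot=1 & 0x1 = 0x1; word=0x43
word = 0x43 → big-endian bytes:
  [0]=0x43

43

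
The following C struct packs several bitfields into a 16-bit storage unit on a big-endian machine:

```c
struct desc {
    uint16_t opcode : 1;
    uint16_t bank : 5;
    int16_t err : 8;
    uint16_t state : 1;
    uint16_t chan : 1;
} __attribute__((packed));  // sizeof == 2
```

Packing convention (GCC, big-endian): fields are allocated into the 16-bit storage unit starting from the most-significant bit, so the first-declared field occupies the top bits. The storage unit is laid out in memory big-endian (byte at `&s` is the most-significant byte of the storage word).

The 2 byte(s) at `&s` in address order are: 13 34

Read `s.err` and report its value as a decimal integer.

-51

[0]=0x13 [1]=0x34 (big-endian) → word 0x1334
opcode [15+:1] = (word>>15) & 0x1 = 0
bank [10+:5] = (word>>10) & 0x1f = 4
err [2+:8] = (word>>2) & 0xff = 205  ←
state [1+:1] = (word>>1) & 0x1 = 0
chan [0+:1] = (word>>0) & 0x1 = 0
err signed 8b, MSB=1: 205 - 256 = -51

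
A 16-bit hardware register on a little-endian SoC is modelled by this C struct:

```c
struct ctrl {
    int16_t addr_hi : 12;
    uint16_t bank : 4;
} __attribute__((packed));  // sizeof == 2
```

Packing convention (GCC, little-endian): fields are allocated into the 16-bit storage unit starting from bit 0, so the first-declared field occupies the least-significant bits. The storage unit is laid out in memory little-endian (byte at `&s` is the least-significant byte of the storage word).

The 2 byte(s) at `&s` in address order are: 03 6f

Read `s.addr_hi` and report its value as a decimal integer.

-253

[0]=0x03 [1]=0x6f (little-endian) → word 0x6f03
addr_hi:12 @ bit 0 → (0x6f03>>0)&0xfff = 0xf03  ←
bank:4 @ bit 12 → (0x6f03>>12)&0xf = 0x6
addr_hi signed 12b, MSB=1: 3843 - 4096 = -253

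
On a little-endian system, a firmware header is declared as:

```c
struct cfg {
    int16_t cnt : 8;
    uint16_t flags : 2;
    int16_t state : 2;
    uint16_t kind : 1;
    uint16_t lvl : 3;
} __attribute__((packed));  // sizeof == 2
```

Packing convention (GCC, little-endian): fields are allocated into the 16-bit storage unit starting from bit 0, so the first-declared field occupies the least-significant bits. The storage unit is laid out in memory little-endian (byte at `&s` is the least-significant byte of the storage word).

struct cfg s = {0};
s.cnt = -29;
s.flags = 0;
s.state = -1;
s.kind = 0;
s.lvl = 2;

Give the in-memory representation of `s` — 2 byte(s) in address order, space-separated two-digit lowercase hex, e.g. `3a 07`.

e3 4c

[0+:8] cnt=-29 & 0xff = 0xe3; word=0x00e3
[8+:2] flags=0 & 0x3 = 0x0; word=0x00e3
[10+:2] state=-1 & 0x3 = 0x3; word=0x0ce3
[12+:1] kind=0 & 0x1 = 0x0; word=0x0ce3
[13+:3] lvl=2 & 0x7 = 0x2; word=0x4ce3
word = 0x4ce3 → little-endian bytes:
  [0]=0xe3  [1]=0x4c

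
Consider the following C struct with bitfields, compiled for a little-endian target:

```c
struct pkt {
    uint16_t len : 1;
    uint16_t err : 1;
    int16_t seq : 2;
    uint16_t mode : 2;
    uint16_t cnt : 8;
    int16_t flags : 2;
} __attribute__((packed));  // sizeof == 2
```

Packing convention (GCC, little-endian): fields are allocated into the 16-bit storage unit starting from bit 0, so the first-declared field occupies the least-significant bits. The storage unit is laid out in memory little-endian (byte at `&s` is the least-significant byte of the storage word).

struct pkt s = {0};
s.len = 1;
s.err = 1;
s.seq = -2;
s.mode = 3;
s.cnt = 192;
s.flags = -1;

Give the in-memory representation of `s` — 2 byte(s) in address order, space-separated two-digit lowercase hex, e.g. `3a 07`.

len:1 = 1 → 0x1 << 0 → word 0x0001
err:1 = 1 → 0x1 << 1 → word 0x0003
seq:2 = -2 → 0x2 << 2 → word 0x000b
mode:2 = 3 → 0x3 << 4 → word 0x003b
cnt:8 = 192 → 0xc0 << 6 → word 0x303b
flags:2 = -1 → 0x3 << 14 → word 0xf03b
word = 0xf03b → little-endian bytes:
  [0]=0x3b  [1]=0xf0

3b f0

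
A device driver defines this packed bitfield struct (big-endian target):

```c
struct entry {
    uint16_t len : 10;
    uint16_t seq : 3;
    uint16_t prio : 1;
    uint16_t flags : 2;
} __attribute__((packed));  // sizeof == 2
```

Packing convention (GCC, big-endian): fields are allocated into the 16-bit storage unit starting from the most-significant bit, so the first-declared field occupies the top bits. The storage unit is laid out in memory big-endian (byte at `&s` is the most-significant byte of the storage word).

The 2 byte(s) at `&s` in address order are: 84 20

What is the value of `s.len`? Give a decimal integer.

[0]=0x84 [1]=0x20 (big-endian) → word 0x8420
len [6+:10] = (word>>6) & 0x3ff = 528  ←
seq [3+:3] = (word>>3) & 0x7 = 4
prio [2+:1] = (word>>2) & 0x1 = 0
flags [0+:2] = (word>>0) & 0x3 = 0

528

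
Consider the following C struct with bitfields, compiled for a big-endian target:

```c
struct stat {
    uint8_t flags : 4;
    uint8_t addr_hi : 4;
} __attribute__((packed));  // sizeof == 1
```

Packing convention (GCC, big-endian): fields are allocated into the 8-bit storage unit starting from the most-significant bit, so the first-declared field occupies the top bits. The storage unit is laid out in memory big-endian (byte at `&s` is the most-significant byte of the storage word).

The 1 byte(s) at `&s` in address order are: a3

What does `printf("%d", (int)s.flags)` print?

[0]=0xa3 (big-endian) → word 0xa3
flags [4+:4] = (word>>4) & 0xf = 10  ←
addr_hi [0+:4] = (word>>0) & 0xf = 3

10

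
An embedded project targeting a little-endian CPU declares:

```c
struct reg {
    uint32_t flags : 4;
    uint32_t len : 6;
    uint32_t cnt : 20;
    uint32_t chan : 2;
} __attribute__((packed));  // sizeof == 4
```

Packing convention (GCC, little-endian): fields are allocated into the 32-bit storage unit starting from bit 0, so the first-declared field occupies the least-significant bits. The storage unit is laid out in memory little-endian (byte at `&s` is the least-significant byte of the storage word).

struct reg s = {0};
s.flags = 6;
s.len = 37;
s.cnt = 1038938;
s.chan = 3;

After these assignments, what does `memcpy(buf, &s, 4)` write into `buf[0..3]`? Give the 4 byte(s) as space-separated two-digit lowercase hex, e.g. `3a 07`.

56 6a 69 ff

flags (4b) val=6 bits=0x6 at bit 0: 0x00000006
len (6b) val=37 bits=0x25 at bit 4: 0x00000256
cnt (20b) val=1038938 bits=0xfda5a at bit 10: 0x3f696a56
chan (2b) val=3 bits=0x3 at bit 30: 0xff696a56
word = 0xff696a56 → little-endian bytes:
  [0]=0x56  [1]=0x6a  [2]=0x69  [3]=0xff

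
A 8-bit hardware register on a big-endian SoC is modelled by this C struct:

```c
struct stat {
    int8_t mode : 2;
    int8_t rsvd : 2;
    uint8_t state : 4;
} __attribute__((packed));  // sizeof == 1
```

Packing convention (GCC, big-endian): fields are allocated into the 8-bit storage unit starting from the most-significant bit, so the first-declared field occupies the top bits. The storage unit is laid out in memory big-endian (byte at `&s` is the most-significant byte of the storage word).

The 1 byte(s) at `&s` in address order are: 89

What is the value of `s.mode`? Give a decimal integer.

-2

[0]=0x89 (big-endian) → word 0x89
mode [6+:2] = (word>>6) & 0x3 = 2  ←
rsvd [4+:2] = (word>>4) & 0x3 = 0
state [0+:4] = (word>>0) & 0xf = 9
mode signed 2b, MSB=1: 2 - 4 = -2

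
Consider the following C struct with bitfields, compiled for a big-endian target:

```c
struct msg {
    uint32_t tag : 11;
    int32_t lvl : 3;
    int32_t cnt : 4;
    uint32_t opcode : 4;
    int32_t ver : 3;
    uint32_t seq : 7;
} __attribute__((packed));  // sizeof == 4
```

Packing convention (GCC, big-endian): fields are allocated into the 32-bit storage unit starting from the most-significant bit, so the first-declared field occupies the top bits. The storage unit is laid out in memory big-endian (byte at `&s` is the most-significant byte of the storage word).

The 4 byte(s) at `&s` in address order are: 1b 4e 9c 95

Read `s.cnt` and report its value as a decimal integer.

[0]=0x1b [1]=0x4e [2]=0x9c [3]=0x95 (big-endian) → word 0x1b4e9c95
tag:11 @ bit 21 → (0x1b4e9c95>>21)&0x7ff = 0xda
lvl:3 @ bit 18 → (0x1b4e9c95>>18)&0x7 = 0x3
cnt:4 @ bit 14 → (0x1b4e9c95>>14)&0xf = 0xa  ←
opcode:4 @ bit 10 → (0x1b4e9c95>>10)&0xf = 0x7
ver:3 @ bit 7 → (0x1b4e9c95>>7)&0x7 = 0x1
seq:7 @ bit 0 → (0x1b4e9c95>>0)&0x7f = 0x15
cnt signed 4b, MSB=1: 10 - 16 = -6

-6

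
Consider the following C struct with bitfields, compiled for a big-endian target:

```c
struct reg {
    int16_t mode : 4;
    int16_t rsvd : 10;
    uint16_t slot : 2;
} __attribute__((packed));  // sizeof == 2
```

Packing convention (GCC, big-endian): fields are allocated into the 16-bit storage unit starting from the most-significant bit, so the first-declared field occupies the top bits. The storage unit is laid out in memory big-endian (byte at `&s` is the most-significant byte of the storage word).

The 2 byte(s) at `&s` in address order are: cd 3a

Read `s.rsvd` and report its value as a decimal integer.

-178

[0]=0xcd [1]=0x3a (big-endian) → word 0xcd3a
mode [12+:4] = (word>>12) & 0xf = 12
rsvd [2+:10] = (word>>2) & 0x3ff = 846  ←
slot [0+:2] = (word>>0) & 0x3 = 2
rsvd signed 10b, MSB=1: 846 - 1024 = -178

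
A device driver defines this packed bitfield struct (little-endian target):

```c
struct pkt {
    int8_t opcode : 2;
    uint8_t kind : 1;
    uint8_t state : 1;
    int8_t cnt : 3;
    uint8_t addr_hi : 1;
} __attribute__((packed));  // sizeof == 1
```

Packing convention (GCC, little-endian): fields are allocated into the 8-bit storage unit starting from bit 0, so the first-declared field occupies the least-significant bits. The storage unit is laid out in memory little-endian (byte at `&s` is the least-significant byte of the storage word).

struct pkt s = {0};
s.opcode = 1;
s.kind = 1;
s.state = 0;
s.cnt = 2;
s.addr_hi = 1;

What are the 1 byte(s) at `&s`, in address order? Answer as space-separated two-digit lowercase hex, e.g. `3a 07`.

[0+:2] opcode=1 & 0x3 = 0x1; word=0x01
[2+:1] kind=1 & 0x1 = 0x1; word=0x05
[3+:1] state=0 & 0x1 = 0x0; word=0x05
[4+:3] cnt=2 & 0x7 = 0x2; word=0x25
[7+:1] addr_hi=1 & 0x1 = 0x1; word=0xa5
word = 0xa5 → little-endian bytes:
  [0]=0xa5

a5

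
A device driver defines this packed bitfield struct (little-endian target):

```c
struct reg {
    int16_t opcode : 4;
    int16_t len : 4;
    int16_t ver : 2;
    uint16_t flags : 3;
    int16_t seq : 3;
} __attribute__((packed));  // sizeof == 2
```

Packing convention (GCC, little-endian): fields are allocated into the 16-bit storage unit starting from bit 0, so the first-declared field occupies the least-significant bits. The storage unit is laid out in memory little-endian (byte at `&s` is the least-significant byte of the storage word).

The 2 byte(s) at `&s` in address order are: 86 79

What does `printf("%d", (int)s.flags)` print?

6

[0]=0x86 [1]=0x79 (little-endian) → word 0x7986
opcode:4 @ bit 0 → (0x7986>>0)&0xf = 0x6
len:4 @ bit 4 → (0x7986>>4)&0xf = 0x8
ver:2 @ bit 8 → (0x7986>>8)&0x3 = 0x1
flags:3 @ bit 10 → (0x7986>>10)&0x7 = 0x6  ←
seq:3 @ bit 13 → (0x7986>>13)&0x7 = 0x3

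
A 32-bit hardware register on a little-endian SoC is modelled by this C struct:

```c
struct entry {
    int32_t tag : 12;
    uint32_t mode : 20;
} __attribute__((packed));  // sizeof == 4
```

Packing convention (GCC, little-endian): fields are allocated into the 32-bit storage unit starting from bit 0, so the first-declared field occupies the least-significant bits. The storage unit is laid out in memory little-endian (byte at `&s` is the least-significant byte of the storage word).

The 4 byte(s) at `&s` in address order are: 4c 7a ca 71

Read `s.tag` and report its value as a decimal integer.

-1460

[0]=0x4c [1]=0x7a [2]=0xca [3]=0x71 (little-endian) → word 0x71ca7a4c
tag [0+:12] = (word>>0) & 0xfff = 2636  ←
mode [12+:20] = (word>>12) & 0xfffff = 466087
tag signed 12b, MSB=1: 2636 - 4096 = -1460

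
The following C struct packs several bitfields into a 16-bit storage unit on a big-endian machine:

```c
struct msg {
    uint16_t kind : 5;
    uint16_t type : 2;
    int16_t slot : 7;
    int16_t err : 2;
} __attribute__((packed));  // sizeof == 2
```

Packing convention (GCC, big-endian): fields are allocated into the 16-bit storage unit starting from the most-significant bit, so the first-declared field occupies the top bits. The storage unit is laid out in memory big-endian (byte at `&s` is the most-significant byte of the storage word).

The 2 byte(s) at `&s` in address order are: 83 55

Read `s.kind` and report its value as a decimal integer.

[0]=0x83 [1]=0x55 (big-endian) → word 0x8355
kind [11+:5] = (word>>11) & 0x1f = 16  ←
type [9+:2] = (word>>9) & 0x3 = 1
slot [2+:7] = (word>>2) & 0x7f = 85
err [0+:2] = (word>>0) & 0x3 = 1

16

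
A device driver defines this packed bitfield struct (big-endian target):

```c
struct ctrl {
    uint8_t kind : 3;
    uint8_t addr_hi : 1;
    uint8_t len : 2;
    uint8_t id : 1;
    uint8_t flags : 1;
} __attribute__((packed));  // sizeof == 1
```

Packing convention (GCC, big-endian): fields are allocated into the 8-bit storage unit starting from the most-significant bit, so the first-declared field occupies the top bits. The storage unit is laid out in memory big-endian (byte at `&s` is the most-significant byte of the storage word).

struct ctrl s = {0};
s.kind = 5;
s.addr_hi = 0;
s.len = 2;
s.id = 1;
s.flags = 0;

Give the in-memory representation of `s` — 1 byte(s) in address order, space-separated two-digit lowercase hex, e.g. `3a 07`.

aa

kind (3b) val=5 bits=0x5 at bit 5: 0xa0
addr_hi (1b) val=0 bits=0x0 at bit 4: 0xa0
len (2b) val=2 bits=0x2 at bit 2: 0xa8
id (1b) val=1 bits=0x1 at bit 1: 0xaa
flags (1b) val=0 bits=0x0 at bit 0: 0xaa
word = 0xaa → big-endian bytes:
  [0]=0xaa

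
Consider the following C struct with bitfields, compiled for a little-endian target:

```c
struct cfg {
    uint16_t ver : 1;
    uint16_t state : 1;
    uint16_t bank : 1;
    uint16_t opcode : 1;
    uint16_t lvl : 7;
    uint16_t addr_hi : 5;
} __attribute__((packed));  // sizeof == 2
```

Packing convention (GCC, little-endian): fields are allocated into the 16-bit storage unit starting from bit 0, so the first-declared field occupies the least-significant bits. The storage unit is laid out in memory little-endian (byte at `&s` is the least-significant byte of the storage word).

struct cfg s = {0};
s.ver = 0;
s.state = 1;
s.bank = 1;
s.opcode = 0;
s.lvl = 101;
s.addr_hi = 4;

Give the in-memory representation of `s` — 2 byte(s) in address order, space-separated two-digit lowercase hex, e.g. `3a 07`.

56 26

ver (1b) val=0 bits=0x0 at bit 0: 0x0000
state (1b) val=1 bits=0x1 at bit 1: 0x0002
bank (1b) val=1 bits=0x1 at bit 2: 0x0006
opcode (1b) val=0 bits=0x0 at bit 3: 0x0006
lvl (7b) val=101 bits=0x65 at bit 4: 0x0656
addr_hi (5b) val=4 bits=0x4 at bit 11: 0x2656
word = 0x2656 → little-endian bytes:
  [0]=0x56  [1]=0x26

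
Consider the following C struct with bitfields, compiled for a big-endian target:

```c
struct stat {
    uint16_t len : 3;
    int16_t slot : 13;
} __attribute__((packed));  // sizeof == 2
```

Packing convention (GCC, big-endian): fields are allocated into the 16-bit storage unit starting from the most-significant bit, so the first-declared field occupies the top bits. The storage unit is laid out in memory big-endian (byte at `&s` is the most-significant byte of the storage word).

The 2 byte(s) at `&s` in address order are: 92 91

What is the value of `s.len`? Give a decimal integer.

4

[0]=0x92 [1]=0x91 (big-endian) → word 0x9291
len [13+:3] = (word>>13) & 0x7 = 4  ←
slot [0+:13] = (word>>0) & 0x1fff = 4753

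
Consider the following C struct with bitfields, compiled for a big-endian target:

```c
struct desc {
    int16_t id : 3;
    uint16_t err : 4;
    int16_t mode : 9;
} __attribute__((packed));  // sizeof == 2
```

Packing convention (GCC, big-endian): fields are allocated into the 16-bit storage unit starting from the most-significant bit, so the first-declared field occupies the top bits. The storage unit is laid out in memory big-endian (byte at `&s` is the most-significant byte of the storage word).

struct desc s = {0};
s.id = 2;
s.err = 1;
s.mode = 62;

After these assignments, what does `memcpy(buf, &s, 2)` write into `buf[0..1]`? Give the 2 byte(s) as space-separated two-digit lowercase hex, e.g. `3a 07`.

id:3 = 2 → 0x2 << 13 → word 0x4000
err:4 = 1 → 0x1 << 9 → word 0x4200
mode:9 = 62 → 0x3e << 0 → word 0x423e
word = 0x423e → big-endian bytes:
  [0]=0x42  [1]=0x3e

42 3e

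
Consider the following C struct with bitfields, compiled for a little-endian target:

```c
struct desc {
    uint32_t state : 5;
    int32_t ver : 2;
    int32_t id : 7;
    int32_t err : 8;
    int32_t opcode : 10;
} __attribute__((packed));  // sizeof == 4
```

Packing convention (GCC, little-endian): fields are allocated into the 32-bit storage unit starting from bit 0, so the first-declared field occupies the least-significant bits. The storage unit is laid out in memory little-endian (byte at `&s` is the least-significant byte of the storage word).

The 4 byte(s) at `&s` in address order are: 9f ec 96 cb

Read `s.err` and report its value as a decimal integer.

[0]=0x9f [1]=0xec [2]=0x96 [3]=0xcb (little-endian) → word 0xcb96ec9f
state [0+:5] = (word>>0) & 0x1f = 31
ver [5+:2] = (word>>5) & 0x3 = 0
id [7+:7] = (word>>7) & 0x7f = 89
err [14+:8] = (word>>14) & 0xff = 91  ←
opcode [22+:10] = (word>>22) & 0x3ff = 814
err signed 8b, MSB=0: value = 91

91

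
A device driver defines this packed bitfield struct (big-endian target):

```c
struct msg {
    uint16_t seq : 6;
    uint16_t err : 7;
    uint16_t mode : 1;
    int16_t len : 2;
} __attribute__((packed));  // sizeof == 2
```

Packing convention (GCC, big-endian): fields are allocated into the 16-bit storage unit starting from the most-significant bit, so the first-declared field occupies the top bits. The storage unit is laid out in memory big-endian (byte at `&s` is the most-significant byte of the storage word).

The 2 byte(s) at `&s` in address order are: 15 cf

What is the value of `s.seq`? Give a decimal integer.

[0]=0x15 [1]=0xcf (big-endian) → word 0x15cf
seq:6 @ bit 10 → (0x15cf>>10)&0x3f = 0x5  ←
err:7 @ bit 3 → (0x15cf>>3)&0x7f = 0x39
mode:1 @ bit 2 → (0x15cf>>2)&0x1 = 0x1
len:2 @ bit 0 → (0x15cf>>0)&0x3 = 0x3

5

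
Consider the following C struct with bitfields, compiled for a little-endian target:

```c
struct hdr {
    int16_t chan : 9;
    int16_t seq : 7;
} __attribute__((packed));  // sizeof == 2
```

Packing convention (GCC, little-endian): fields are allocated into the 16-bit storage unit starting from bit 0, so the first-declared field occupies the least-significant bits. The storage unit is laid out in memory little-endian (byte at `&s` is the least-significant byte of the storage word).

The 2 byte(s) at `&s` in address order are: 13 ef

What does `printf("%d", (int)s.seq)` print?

-9

[0]=0x13 [1]=0xef (little-endian) → word 0xef13
chan:9 @ bit 0 → (0xef13>>0)&0x1ff = 0x113
seq:7 @ bit 9 → (0xef13>>9)&0x7f = 0x77  ←
seq signed 7b, MSB=1: 119 - 128 = -9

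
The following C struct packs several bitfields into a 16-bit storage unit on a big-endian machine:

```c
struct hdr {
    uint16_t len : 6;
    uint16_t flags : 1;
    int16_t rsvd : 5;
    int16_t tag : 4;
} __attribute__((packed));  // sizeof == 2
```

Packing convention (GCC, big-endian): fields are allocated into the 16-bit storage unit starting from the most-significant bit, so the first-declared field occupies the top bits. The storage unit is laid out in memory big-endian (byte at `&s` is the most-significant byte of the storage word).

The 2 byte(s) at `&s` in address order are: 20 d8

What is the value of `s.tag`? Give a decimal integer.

[0]=0x20 [1]=0xd8 (big-endian) → word 0x20d8
len [10+:6] = (word>>10) & 0x3f = 8
flags [9+:1] = (word>>9) & 0x1 = 0
rsvd [4+:5] = (word>>4) & 0x1f = 13
tag [0+:4] = (word>>0) & 0xf = 8  ←
tag signed 4b, MSB=1: 8 - 16 = -8

-8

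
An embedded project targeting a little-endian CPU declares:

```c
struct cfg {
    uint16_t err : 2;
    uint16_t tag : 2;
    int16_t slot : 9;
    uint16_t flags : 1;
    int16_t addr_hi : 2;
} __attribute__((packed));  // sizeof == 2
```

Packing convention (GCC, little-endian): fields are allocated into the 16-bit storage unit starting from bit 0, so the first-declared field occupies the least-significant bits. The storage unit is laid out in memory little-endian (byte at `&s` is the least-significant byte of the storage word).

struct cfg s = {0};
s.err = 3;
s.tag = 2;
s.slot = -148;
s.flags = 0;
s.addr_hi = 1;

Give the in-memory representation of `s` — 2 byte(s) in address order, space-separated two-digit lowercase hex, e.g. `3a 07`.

cb 56

[0+:2] err=3 & 0x3 = 0x3; word=0x0003
[2+:2] tag=2 & 0x3 = 0x2; word=0x000b
[4+:9] slot=-148 & 0x1ff = 0x16c; word=0x16cb
[13+:1] flags=0 & 0x1 = 0x0; word=0x16cb
[14+:2] addr_hi=1 & 0x3 = 0x1; word=0x56cb
word = 0x56cb → little-endian bytes:
  [0]=0xcb  [1]=0x56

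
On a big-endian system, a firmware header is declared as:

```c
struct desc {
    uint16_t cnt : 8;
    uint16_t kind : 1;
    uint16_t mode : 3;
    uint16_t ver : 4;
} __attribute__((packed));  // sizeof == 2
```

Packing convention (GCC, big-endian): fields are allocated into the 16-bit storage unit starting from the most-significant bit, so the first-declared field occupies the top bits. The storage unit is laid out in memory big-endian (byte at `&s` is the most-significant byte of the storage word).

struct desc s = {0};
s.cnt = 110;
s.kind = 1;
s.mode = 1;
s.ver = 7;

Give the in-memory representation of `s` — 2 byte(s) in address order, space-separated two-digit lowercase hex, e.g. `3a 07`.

cnt (8b) val=110 bits=0x6e at bit 8: 0x6e00
kind (1b) val=1 bits=0x1 at bit 7: 0x6e80
mode (3b) val=1 bits=0x1 at bit 4: 0x6e90
ver (4b) val=7 bits=0x7 at bit 0: 0x6e97
word = 0x6e97 → big-endian bytes:
  [0]=0x6e  [1]=0x97

6e 97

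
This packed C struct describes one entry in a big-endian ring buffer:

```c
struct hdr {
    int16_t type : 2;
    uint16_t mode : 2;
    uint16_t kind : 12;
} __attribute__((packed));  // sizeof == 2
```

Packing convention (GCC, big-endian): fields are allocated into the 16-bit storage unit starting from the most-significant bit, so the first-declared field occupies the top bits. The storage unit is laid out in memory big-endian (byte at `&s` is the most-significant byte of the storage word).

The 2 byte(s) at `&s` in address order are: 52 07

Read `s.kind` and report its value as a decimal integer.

519

[0]=0x52 [1]=0x07 (big-endian) → word 0x5207
type:2 @ bit 14 → (0x5207>>14)&0x3 = 0x1
mode:2 @ bit 12 → (0x5207>>12)&0x3 = 0x1
kind:12 @ bit 0 → (0x5207>>0)&0xfff = 0x207  ←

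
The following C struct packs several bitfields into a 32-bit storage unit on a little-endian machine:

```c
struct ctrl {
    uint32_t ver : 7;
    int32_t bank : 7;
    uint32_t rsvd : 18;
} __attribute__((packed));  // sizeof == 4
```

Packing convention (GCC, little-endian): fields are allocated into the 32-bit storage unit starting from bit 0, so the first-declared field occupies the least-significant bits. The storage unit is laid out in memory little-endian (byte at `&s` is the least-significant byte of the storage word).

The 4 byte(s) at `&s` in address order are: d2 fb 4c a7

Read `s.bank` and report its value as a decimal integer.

[0]=0xd2 [1]=0xfb [2]=0x4c [3]=0xa7 (little-endian) → word 0xa74cfbd2
ver [0+:7] = (word>>0) & 0x7f = 82
bank [7+:7] = (word>>7) & 0x7f = 119  ←
rsvd [14+:18] = (word>>14) & 0x3ffff = 171315
bank signed 7b, MSB=1: 119 - 128 = -9

-9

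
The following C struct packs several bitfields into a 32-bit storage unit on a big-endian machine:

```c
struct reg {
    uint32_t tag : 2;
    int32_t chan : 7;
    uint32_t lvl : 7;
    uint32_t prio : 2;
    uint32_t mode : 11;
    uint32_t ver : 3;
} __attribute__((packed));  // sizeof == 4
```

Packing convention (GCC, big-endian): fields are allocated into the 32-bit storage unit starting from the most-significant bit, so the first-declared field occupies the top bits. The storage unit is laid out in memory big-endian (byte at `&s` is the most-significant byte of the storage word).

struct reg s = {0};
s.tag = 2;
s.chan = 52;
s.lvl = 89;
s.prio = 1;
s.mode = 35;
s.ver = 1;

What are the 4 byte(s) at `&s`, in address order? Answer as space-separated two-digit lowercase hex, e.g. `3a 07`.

tag (2b) val=2 bits=0x2 at bit 30: 0x80000000
chan (7b) val=52 bits=0x34 at bit 23: 0x9a000000
lvl (7b) val=89 bits=0x59 at bit 16: 0x9a590000
prio (2b) val=1 bits=0x1 at bit 14: 0x9a594000
mode (11b) val=35 bits=0x23 at bit 3: 0x9a594118
ver (3b) val=1 bits=0x1 at bit 0: 0x9a594119
word = 0x9a594119 → big-endian bytes:
  [0]=0x9a  [1]=0x59  [2]=0x41  [3]=0x19

9a 59 41 19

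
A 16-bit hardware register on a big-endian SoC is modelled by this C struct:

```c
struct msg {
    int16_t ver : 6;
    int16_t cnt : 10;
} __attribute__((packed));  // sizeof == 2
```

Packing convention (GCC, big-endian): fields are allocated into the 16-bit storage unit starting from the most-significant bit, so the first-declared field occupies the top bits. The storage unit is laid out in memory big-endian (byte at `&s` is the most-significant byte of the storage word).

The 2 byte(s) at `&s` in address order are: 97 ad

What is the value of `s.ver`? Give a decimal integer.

-27

[0]=0x97 [1]=0xad (big-endian) → word 0x97ad
ver [10+:6] = (word>>10) & 0x3f = 37  ←
cnt [0+:10] = (word>>0) & 0x3ff = 941
ver signed 6b, MSB=1: 37 - 64 = -27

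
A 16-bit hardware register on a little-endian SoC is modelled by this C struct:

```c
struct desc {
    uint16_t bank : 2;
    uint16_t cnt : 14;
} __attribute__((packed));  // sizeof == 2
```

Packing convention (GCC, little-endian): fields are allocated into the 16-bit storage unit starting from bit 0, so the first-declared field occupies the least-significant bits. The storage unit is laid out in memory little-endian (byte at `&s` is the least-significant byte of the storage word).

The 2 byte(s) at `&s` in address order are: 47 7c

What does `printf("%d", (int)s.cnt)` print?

[0]=0x47 [1]=0x7c (little-endian) → word 0x7c47
bank:2 @ bit 0 → (0x7c47>>0)&0x3 = 0x3
cnt:14 @ bit 2 → (0x7c47>>2)&0x3fff = 0x1f11  ←

7953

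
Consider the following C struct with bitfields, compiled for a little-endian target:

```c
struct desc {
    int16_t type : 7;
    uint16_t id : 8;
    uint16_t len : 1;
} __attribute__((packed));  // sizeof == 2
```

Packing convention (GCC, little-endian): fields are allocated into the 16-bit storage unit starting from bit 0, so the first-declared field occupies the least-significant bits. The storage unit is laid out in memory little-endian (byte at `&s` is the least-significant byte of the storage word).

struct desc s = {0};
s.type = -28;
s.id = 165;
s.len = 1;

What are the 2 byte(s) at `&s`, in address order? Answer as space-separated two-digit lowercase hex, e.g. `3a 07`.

[0+:7] type=-28 & 0x7f = 0x64; word=0x0064
[7+:8] id=165 & 0xff = 0xa5; word=0x52e4
[15+:1] len=1 & 0x1 = 0x1; word=0xd2e4
word = 0xd2e4 → little-endian bytes:
  [0]=0xe4  [1]=0xd2

e4 d2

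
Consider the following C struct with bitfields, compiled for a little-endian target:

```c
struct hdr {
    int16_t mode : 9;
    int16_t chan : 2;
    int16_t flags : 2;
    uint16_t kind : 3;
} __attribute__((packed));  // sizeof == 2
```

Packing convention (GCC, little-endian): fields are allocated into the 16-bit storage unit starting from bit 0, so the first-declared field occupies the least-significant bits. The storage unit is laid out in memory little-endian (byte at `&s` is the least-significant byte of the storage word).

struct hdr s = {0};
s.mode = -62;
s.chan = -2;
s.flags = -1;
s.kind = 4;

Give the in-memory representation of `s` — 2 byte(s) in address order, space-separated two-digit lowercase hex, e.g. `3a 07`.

c2 9d

mode:9 = -62 → 0x1c2 << 0 → word 0x01c2
chan:2 = -2 → 0x2 << 9 → word 0x05c2
flags:2 = -1 → 0x3 << 11 → word 0x1dc2
kind:3 = 4 → 0x4 << 13 → word 0x9dc2
word = 0x9dc2 → little-endian bytes:
  [0]=0xc2  [1]=0x9d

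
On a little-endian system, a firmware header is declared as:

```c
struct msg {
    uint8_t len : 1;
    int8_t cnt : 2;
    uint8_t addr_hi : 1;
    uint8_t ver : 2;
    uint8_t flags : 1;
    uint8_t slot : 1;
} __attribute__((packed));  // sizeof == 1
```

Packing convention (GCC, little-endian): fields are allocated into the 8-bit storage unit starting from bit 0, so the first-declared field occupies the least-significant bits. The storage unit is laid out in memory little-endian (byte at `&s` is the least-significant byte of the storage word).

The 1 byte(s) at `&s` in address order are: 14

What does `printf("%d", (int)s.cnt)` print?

[0]=0x14 (little-endian) → word 0x14
len [0+:1] = (word>>0) & 0x1 = 0
cnt [1+:2] = (word>>1) & 0x3 = 2  ←
addr_hi [3+:1] = (word>>3) & 0x1 = 0
ver [4+:2] = (word>>4) & 0x3 = 1
flags [6+:1] = (word>>6) & 0x1 = 0
slot [7+:1] = (word>>7) & 0x1 = 0
cnt signed 2b, MSB=1: 2 - 4 = -2

-2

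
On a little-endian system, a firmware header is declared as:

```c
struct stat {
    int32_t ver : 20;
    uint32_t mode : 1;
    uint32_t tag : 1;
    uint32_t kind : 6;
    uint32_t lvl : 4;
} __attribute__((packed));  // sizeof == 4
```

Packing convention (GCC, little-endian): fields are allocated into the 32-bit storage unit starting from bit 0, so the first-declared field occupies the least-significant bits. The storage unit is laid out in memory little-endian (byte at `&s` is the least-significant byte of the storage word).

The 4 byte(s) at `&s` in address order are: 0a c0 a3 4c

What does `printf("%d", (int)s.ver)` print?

[0]=0x0a [1]=0xc0 [2]=0xa3 [3]=0x4c (little-endian) → word 0x4ca3c00a
ver [0+:20] = (word>>0) & 0xfffff = 245770  ←
mode [20+:1] = (word>>20) & 0x1 = 0
tag [21+:1] = (word>>21) & 0x1 = 1
kind [22+:6] = (word>>22) & 0x3f = 50
lvl [28+:4] = (word>>28) & 0xf = 4
ver signed 20b, MSB=0: value = 245770

245770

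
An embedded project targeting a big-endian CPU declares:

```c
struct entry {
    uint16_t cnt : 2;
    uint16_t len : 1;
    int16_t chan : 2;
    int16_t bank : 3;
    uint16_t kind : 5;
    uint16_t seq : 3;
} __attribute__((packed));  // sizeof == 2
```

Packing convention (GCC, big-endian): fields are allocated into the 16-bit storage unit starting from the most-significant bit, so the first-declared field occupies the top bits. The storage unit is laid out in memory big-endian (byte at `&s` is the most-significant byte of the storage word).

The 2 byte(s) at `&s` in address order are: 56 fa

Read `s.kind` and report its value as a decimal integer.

[0]=0x56 [1]=0xfa (big-endian) → word 0x56fa
cnt [14+:2] = (word>>14) & 0x3 = 1
len [13+:1] = (word>>13) & 0x1 = 0
chan [11+:2] = (word>>11) & 0x3 = 2
bank [8+:3] = (word>>8) & 0x7 = 6
kind [3+:5] = (word>>3) & 0x1f = 31  ←
seq [0+:3] = (word>>0) & 0x7 = 2

31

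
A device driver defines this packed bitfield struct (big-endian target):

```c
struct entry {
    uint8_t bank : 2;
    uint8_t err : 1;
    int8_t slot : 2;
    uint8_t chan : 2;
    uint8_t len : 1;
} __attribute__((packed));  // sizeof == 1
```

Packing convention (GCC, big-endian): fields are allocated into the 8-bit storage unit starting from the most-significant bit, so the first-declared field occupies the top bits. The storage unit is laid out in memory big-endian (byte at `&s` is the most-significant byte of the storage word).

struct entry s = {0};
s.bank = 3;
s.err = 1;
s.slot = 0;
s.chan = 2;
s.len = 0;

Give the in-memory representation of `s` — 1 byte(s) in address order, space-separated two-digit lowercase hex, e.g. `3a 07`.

bank (2b) val=3 bits=0x3 at bit 6: 0xc0
err (1b) val=1 bits=0x1 at bit 5: 0xe0
slot (2b) val=0 bits=0x0 at bit 3: 0xe0
chan (2b) val=2 bits=0x2 at bit 1: 0xe4
len (1b) val=0 bits=0x0 at bit 0: 0xe4
word = 0xe4 → big-endian bytes:
  [0]=0xe4

e4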